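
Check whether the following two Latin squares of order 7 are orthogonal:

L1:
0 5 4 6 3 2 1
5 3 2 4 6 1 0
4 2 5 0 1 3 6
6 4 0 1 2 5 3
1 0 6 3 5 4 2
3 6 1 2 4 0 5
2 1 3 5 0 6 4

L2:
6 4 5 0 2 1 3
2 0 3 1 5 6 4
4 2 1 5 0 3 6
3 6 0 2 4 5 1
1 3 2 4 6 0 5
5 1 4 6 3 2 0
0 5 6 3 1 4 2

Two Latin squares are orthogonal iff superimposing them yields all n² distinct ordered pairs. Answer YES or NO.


Form the n² = 49 superimposed pairs (L1[i][j], L2[i][j]), row by row (rows and columns indexed from 0):
row 0: (0,6) (5,4) (4,5) (6,0) (3,2) (2,1) (1,3)
row 1: (5,2) (3,0) (2,3) (4,1) (6,5) (1,6) (0,4)
row 2: (4,4) (2,2) (5,1) (0,5) (1,0) (3,3) (6,6)
row 3: (6,3) (4,6) (0,0) (1,2) (2,4) (5,5) (3,1)
row 4: (1,1) (0,3) (6,2) (3,4) (5,6) (4,0) (2,5)
row 5: (3,5) (6,1) (1,4) (2,6) (4,3) (0,2) (5,0)
row 6: (2,0) (1,5) (3,6) (5,3) (0,1) (6,4) (4,2)
Orthogonality requires all 49 pairs distinct.
Check by first coordinate: for each symbol s of L1, list the L2 entries in the n cells where L1 = s; they must all differ.
  L1 = 0: L2 entries (in reading order) 6, 4, 5, 0, 3, 2, 1 — all 7 distinct ✓
  L1 = 1: L2 entries (in reading order) 3, 6, 0, 2, 1, 4, 5 — all 7 distinct ✓
  L1 = 2: L2 entries (in reading order) 1, 3, 2, 4, 5, 6, 0 — all 7 distinct ✓
  L1 = 3: L2 entries (in reading order) 2, 0, 3, 1, 4, 5, 6 — all 7 distinct ✓
  L1 = 4: L2 entries (in reading order) 5, 1, 4, 6, 0, 3, 2 — all 7 distinct ✓
  L1 = 5: L2 entries (in reading order) 4, 2, 1, 5, 6, 0, 3 — all 7 distinct ✓
  L1 = 6: L2 entries (in reading order) 0, 5, 6, 3, 2, 1, 4 — all 7 distinct ✓
Every symbol of L1 meets every symbol of L2 exactly once, so all 49 pairs are distinct (49 of 49).
Conclusion: YES.

YES


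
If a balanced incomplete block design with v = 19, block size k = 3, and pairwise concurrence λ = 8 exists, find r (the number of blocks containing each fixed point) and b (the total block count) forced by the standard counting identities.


Any 2-(v, k, λ) BIBD satisfies two necessary conditions:
  (i)  Each point sits in r blocks, and counting incidences through any fixed point gives r(k − 1) = λ(v − 1), so r = λ(v − 1)/(k − 1).
  (ii) Total incidences bk = vr, so b = vr/k.
Step 1: r = λ(v − 1)/(k − 1) = 8·(19 − 1)/(3 − 1) = 8·18/2 = 144/2 = 72.
Step 2: b = vr/k = 19·72/3 = 1368/3 = 456.
Check integrality: r = 72 ∈ Z ✓, b = 456 ∈ Z ✓.
(These identities are necessary conditions: they determine r and b for any design with these parameters, but do not by themselves prove that one exists.)

r = 72, b = 456.


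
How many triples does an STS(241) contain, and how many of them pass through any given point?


An STS(v) is a 2-(v, 3, 1) BIBD: block size k = 3, λ = 1.
Replication: r(k − 1) = λ(v − 1) ⇒ r·2 = 241 − 1 = 240 ⇒ r = 120.
Block count: bk = vr ⇒ b·3 = 241·120 = 28920 ⇒ b = 9640.

r = 120, b = 9640.


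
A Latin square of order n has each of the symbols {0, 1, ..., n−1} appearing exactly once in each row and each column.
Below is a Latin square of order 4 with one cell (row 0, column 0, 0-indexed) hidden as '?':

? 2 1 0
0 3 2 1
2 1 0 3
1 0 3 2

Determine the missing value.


Row 0 contains symbols [0, 1, 2] — missing [3].
Column 0 contains symbols [0, 1, 2] — missing [3].
The missing symbol must appear in both missing sets; intersection = [3].
Therefore the hidden value is 3.

Missing value = 3.


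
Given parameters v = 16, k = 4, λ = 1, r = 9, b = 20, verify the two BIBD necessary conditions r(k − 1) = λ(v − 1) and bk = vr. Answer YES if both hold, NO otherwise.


Condition (i): r(k − 1) = 9·3 = 27; λ(v − 1) = 1·15 = 15. Match? NO.
Condition (ii): bk = 20·4 = 80; vr = 16·9 = 144. Match? NO.
Both conditions hold? NO.

NO


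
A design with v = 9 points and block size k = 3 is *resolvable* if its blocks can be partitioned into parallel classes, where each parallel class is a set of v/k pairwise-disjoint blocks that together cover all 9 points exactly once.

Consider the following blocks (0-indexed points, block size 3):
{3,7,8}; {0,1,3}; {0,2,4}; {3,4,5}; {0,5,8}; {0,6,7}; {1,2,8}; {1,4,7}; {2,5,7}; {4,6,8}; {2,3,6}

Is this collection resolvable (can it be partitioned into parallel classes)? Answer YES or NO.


v = 9, block size k = 3, number of blocks = 11.
For resolvability, blocks must partition into parallel classes of size v/k = 3.
Total blocks must therefore be a multiple of 3: 11 = 3·3 + 2 ⇒ not divisible ✗.
Resolvable? NO.

NO


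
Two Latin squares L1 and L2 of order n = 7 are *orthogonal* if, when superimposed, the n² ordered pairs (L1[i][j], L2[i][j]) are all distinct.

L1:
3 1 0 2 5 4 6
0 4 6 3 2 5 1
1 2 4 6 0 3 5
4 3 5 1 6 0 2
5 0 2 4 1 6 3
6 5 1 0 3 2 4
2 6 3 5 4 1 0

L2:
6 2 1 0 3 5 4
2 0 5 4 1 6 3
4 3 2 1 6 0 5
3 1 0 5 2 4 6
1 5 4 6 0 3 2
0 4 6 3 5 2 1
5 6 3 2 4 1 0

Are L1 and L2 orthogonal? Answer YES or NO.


Form the n² = 49 superimposed pairs (L1[i][j], L2[i][j]), row by row (rows and columns indexed from 0):
row 0: (3,6) (1,2) (0,1) (2,0) (5,3) (4,5) (6,4)
row 1: (0,2) (4,0) (6,5) (3,4) (2,1) (5,6) (1,3)
row 2: (1,4) (2,3) (4,2) (6,1) (0,6) (3,0) (5,5)
row 3: (4,3) (3,1) (5,0) (1,5) (6,2) (0,4) (2,6)
row 4: (5,1) (0,5) (2,4) (4,6) (1,0) (6,3) (3,2)
row 5: (6,0) (5,4) (1,6) (0,3) (3,5) (2,2) (4,1)
row 6: (2,5) (6,6) (3,3) (5,2) (4,4) (1,1) (0,0)
Orthogonality requires all 49 pairs distinct.
Check by first coordinate: for each symbol s of L1, list the L2 entries in the n cells where L1 = s; they must all differ.
  L1 = 0: L2 entries (in reading order) 1, 2, 6, 4, 5, 3, 0 — all 7 distinct ✓
  L1 = 1: L2 entries (in reading order) 2, 3, 4, 5, 0, 6, 1 — all 7 distinct ✓
  L1 = 2: L2 entries (in reading order) 0, 1, 3, 6, 4, 2, 5 — all 7 distinct ✓
  L1 = 3: L2 entries (in reading order) 6, 4, 0, 1, 2, 5, 3 — all 7 distinct ✓
  L1 = 4: L2 entries (in reading order) 5, 0, 2, 3, 6, 1, 4 — all 7 distinct ✓
  L1 = 5: L2 entries (in reading order) 3, 6, 5, 0, 1, 4, 2 — all 7 distinct ✓
  L1 = 6: L2 entries (in reading order) 4, 5, 1, 2, 3, 0, 6 — all 7 distinct ✓
Every symbol of L1 meets every symbol of L2 exactly once, so all 49 pairs are distinct (49 of 49).
Conclusion: YES.

YES


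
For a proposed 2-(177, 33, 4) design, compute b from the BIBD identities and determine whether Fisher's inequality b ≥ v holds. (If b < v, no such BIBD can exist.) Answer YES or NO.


r = λ(v − 1)/(k − 1) = 4·176/32 = 22.
b = vr/k = 177·22/33 = 118.
Fisher's inequality: b ≥ v ⇔ 118 ≥ 177? NO.

NO


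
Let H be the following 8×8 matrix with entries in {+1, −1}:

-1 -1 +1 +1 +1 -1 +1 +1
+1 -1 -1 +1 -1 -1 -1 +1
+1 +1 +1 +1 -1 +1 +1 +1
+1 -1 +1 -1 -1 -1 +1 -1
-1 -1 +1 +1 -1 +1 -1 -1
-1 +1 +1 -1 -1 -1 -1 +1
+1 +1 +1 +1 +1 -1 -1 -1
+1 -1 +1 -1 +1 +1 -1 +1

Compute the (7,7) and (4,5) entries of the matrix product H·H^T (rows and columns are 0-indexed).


Row 4 of H: [-1, -1, 1, 1, -1, 1, -1, -1].
Row 5 of H: [-1, 1, 1, -1, -1, -1, -1, 1].
Row 7 of H: [1, -1, 1, -1, 1, 1, -1, 1].
(H·H^T)[7][7] = Σ_j H[7][j]·H[7][j] = (1)² + (-1)² + (1)² + (-1)² + (1)² + (1)² + (-1)² + (1)² = 1 + 1 + 1 + 1 + 1 + 1 + 1 + 1 = 8.
(H·H^T)[4][5] = Σ_j H[4][j]·H[5][j] = (-1)·(-1) + (-1)·(1) + (1)·(1) + (1)·(-1) + (-1)·(-1) + (1)·(-1) + (-1)·(-1) + (-1)·(1) = 1 + -1 + 1 + -1 + 1 + -1 + 1 + -1 = 0.
So rows 4 and 5 are orthogonal; the diagonal entry equals n = 8.

(7,7) entry = 8; (4,5) entry = 0.


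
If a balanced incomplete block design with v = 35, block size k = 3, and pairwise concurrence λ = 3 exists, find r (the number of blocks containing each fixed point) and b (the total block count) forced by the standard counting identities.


Any 2-(v, k, λ) BIBD satisfies two necessary conditions:
  (i)  Each point sits in r blocks, and counting incidences through any fixed point gives r(k − 1) = λ(v − 1), so r = λ(v − 1)/(k − 1).
  (ii) Total incidences bk = vr, so b = vr/k.
Step 1: r = λ(v − 1)/(k − 1) = 3·(35 − 1)/(3 − 1) = 3·34/2 = 102/2 = 51.
Step 2: b = vr/k = 35·51/3 = 1785/3 = 595.
Check integrality: r = 51 ∈ Z ✓, b = 595 ∈ Z ✓.
(These identities are necessary conditions: they determine r and b for any design with these parameters, but do not by themselves prove that one exists.)

r = 51, b = 595.


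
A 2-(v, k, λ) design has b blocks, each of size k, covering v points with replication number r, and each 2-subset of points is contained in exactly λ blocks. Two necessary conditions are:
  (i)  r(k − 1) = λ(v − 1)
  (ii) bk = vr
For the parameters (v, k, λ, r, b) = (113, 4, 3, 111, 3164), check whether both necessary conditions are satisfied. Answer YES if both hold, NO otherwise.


Condition (i): r(k − 1) = 111·3 = 333; λ(v − 1) = 3·112 = 336. Match? NO.
Condition (ii): bk = 3164·4 = 12656; vr = 113·111 = 12543. Match? NO.
Both conditions hold? NO.

NO


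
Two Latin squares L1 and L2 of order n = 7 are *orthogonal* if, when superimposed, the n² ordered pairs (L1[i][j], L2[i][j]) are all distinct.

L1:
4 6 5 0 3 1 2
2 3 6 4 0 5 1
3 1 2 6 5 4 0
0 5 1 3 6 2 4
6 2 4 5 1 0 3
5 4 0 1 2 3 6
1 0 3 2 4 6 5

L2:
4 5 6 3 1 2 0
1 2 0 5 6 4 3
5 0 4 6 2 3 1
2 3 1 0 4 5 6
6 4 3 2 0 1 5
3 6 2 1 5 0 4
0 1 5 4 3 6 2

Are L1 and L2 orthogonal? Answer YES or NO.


Form the n² = 49 superimposed pairs (L1[i][j], L2[i][j]), row by row (rows and columns indexed from 0):
row 0: (4,4) (6,5) (5,6) (0,3) (3,1) (1,2) (2,0)
row 1: (2,1) (3,2) (6,0) (4,5) (0,6) (5,4) (1,3)
row 2: (3,5) (1,0) (2,4) (6,6) (5,2) (4,3) (0,1)
row 3: (0,2) (5,3) (1,1) (3,0) (6,4) (2,5) (4,6)
row 4: (6,6) (2,4) (4,3) (5,2) (1,0) (0,1) (3,5)
row 5: (5,3) (4,6) (0,2) (1,1) (2,5) (3,0) (6,4)
row 6: (1,0) (0,1) (3,5) (2,4) (4,3) (6,6) (5,2)
Orthogonality requires all 49 pairs distinct.
But the pair (6,6) repeats: cell (2,3) has L1 = 6, L2 = 6, and cell (4,0) has L1 = 6, L2 = 6.
A repeated pair means some other pair never occurs (only 28 distinct pairs out of 49), so the squares are not orthogonal.
Conclusion: NO.

NO


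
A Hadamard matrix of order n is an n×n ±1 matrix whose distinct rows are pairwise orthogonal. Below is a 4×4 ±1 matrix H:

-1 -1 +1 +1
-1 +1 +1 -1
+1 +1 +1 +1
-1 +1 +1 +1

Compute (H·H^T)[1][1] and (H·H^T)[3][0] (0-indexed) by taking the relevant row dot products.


Row 0 of H: [-1, -1, 1, 1].
Row 1 of H: [-1, 1, 1, -1].
Row 3 of H: [-1, 1, 1, 1].
(H·H^T)[1][1] = Σ_j H[1][j]·H[1][j] = (-1)² + (1)² + (1)² + (-1)² = 1 + 1 + 1 + 1 = 4.
(H·H^T)[3][0] = Σ_j H[3][j]·H[0][j] = (-1)·(-1) + (1)·(-1) + (1)·(1) + (1)·(1) = 1 + -1 + 1 + 1 = 2.
Rows 3 and 0 are not orthogonal (dot product = 2 ≠ 0), so H is not a Hadamard matrix.

(1,1) entry = 4; (3,0) entry = 2.


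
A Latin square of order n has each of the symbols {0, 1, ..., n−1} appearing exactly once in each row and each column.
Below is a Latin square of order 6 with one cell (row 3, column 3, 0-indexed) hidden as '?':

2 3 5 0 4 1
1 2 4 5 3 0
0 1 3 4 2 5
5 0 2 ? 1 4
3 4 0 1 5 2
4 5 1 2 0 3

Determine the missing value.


Row 3 contains symbols [0, 1, 2, 4, 5] — missing [3].
Column 3 contains symbols [0, 1, 2, 4, 5] — missing [3].
The missing symbol must appear in both missing sets; intersection = [3].
Therefore the hidden value is 3.

Missing value = 3.


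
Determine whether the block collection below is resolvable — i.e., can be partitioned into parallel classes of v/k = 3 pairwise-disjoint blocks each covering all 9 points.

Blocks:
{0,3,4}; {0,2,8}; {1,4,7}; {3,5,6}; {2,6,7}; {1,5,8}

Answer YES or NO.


v = 9, block size k = 3, number of blocks = 6.
For resolvability, blocks must partition into parallel classes of size v/k = 3.
Total blocks must therefore be a multiple of 3: 6 = 3·2 + 0 ⇒ divisible ✓.
Greedy packing gives 2 candidate class(es). Each should be a full parallel class (size 3, covers all 9 points).
  Class 1 (3 blocks): {0,3,4}; {2,6,7}; {1,5,8}. Points covered: [0, 1, 2, 3, 4, 5, 6, 7, 8].
  Class 2 (3 blocks): {0,2,8}; {1,4,7}; {3,5,6}. Points covered: [0, 1, 2, 3, 4, 5, 6, 7, 8].
All classes full (size 3)? YES. All classes cover every point? YES.
Resolvable? YES.

YES


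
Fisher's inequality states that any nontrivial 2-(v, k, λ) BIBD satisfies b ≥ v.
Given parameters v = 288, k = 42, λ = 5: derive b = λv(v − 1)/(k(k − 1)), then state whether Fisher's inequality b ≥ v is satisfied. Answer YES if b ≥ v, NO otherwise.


b = λv(v − 1)/(k(k − 1)) = 5·288·287/(42·41) = 413280/1722 = 240.
Compare with v = 288: b < v, so Fisher's inequality fails.

NO


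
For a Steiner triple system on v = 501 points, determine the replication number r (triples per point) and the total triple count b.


An STS(v) is a 2-(v, 3, 1) BIBD: block size k = 3, λ = 1.
Replication: r(k − 1) = λ(v − 1) ⇒ r·2 = 501 − 1 = 500 ⇒ r = 250.
Block count: b = v(v − 1)/6 = 501·500/6 = 250500/6 = 41750.
(Check via bk = vr: 41750·3 = 125250 = 501·250 = 125250 ✓.)

r = 250, b = 41750.


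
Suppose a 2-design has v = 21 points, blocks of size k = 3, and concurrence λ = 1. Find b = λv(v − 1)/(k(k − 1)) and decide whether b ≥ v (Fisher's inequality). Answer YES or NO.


b = λv(v − 1)/(k(k − 1)) = 1·21·20/(3·2) = 420/6 = 70.
Compare with v = 21: b ≥ v, so Fisher's inequality holds.

YES


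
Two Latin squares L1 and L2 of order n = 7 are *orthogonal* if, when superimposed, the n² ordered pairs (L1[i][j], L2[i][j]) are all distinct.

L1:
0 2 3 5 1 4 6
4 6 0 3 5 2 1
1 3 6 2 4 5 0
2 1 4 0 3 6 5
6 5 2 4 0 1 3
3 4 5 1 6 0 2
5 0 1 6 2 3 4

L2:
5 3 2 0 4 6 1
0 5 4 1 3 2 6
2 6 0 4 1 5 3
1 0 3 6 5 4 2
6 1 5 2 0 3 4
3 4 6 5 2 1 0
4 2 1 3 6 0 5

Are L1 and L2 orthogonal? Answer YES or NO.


Form the n² = 49 superimposed pairs (L1[i][j], L2[i][j]), row by row (rows and columns indexed from 0):
row 0: (0,5) (2,3) (3,2) (5,0) (1,4) (4,6) (6,1)
row 1: (4,0) (6,5) (0,4) (3,1) (5,3) (2,2) (1,6)
row 2: (1,2) (3,6) (6,0) (2,4) (4,1) (5,5) (0,3)
row 3: (2,1) (1,0) (4,3) (0,6) (3,5) (6,4) (5,2)
row 4: (6,6) (5,1) (2,5) (4,2) (0,0) (1,3) (3,4)
row 5: (3,3) (4,4) (5,6) (1,5) (6,2) (0,1) (2,0)
row 6: (5,4) (0,2) (1,1) (6,3) (2,6) (3,0) (4,5)
Orthogonality requires all 49 pairs distinct.
Check by first coordinate: for each symbol s of L1, list the L2 entries in the n cells where L1 = s; they must all differ.
  L1 = 0: L2 entries (in reading order) 5, 4, 3, 6, 0, 1, 2 — all 7 distinct ✓
  L1 = 1: L2 entries (in reading order) 4, 6, 2, 0, 3, 5, 1 — all 7 distinct ✓
  L1 = 2: L2 entries (in reading order) 3, 2, 4, 1, 5, 0, 6 — all 7 distinct ✓
  L1 = 3: L2 entries (in reading order) 2, 1, 6, 5, 4, 3, 0 — all 7 distinct ✓
  L1 = 4: L2 entries (in reading order) 6, 0, 1, 3, 2, 4, 5 — all 7 distinct ✓
  L1 = 5: L2 entries (in reading order) 0, 3, 5, 2, 1, 6, 4 — all 7 distinct ✓
  L1 = 6: L2 entries (in reading order) 1, 5, 0, 4, 6, 2, 3 — all 7 distinct ✓
Every symbol of L1 meets every symbol of L2 exactly once, so all 49 pairs are distinct (49 of 49).
Conclusion: YES.

YES


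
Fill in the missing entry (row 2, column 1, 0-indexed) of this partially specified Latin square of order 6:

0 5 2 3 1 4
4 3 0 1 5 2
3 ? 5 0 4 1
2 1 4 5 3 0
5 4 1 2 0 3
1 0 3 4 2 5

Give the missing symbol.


Row 2 contains symbols [0, 1, 3, 4, 5] — missing [2].
Column 1 contains symbols [0, 1, 3, 4, 5] — missing [2].
The missing symbol must appear in both missing sets; intersection = [2].
Therefore the hidden value is 2.

Missing value = 2.


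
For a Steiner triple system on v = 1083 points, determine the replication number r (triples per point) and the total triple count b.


An STS(v) is a 2-(v, 3, 1) BIBD: block size k = 3, λ = 1.
Replication: r(k − 1) = λ(v − 1) ⇒ r·2 = 1083 − 1 = 1082 ⇒ r = 541.
Block count: b = v(v − 1)/6 = 1083·1082/6 = 1171806/6 = 195301.

r = 541, b = 195301.


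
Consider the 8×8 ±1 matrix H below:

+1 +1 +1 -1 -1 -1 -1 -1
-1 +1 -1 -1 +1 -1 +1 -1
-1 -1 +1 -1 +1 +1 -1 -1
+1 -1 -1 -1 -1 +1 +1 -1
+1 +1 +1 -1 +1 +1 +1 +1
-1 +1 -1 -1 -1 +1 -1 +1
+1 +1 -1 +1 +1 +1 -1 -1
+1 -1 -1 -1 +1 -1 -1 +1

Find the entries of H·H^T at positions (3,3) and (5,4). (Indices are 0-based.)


Row 3 of H: [1, -1, -1, -1, -1, 1, 1, -1].
Row 4 of H: [1, 1, 1, -1, 1, 1, 1, 1].
Row 5 of H: [-1, 1, -1, -1, -1, 1, -1, 1].
(H·H^T)[3][3] = Σ_j H[3][j]·H[3][j] = (1)² + (-1)² + (-1)² + (-1)² + (-1)² + (1)² + (1)² + (-1)² = 1 + 1 + 1 + 1 + 1 + 1 + 1 + 1 = 8.
(H·H^T)[5][4] = Σ_j H[5][j]·H[4][j] = (-1)·(1) + (1)·(1) + (-1)·(1) + (-1)·(-1) + (-1)·(1) + (1)·(1) + (-1)·(1) + (1)·(1) = -1 + 1 + -1 + 1 + -1 + 1 + -1 + 1 = 0.
So rows 5 and 4 are orthogonal; the diagonal entry equals n = 8.

(3,3) entry = 8; (5,4) entry = 0.


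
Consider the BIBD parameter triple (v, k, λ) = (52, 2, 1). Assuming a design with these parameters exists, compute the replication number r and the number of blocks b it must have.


Any 2-(v, k, λ) BIBD satisfies two necessary conditions:
  (i)  Each point sits in r blocks, and counting incidences through any fixed point gives r(k − 1) = λ(v − 1), so r = λ(v − 1)/(k − 1).
  (ii) Total incidences bk = vr, so b = vr/k.
Step 1: r = λ(v − 1)/(k − 1) = 1·(52 − 1)/(2 − 1) = 1·51/1 = 51/1 = 51.
Step 2: b = vr/k = 52·51/2 = 2652/2 = 1326.
Check integrality: r = 51 ∈ Z ✓, b = 1326 ∈ Z ✓.
(These identities are necessary conditions: they determine r and b for any design with these parameters, but do not by themselves prove that one exists.)

r = 51, b = 1326.


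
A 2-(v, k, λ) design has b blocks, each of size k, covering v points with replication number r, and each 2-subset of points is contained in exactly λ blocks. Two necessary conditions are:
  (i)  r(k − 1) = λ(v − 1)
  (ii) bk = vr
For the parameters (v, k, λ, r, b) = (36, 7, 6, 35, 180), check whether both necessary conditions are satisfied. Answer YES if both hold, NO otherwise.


Condition (i): r(k − 1) = 35·6 = 210; λ(v − 1) = 6·35 = 210. Match? YES.
Condition (ii): bk = 180·7 = 1260; vr = 36·35 = 1260. Match? YES.
Both conditions hold? YES.

YES


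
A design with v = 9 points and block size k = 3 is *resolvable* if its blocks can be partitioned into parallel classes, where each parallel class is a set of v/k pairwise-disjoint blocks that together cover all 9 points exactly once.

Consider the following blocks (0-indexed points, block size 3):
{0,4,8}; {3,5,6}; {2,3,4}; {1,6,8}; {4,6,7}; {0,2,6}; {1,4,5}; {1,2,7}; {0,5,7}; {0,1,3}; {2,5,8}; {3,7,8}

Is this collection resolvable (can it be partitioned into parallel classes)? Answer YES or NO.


v = 9, block size k = 3, number of blocks = 12.
For resolvability, blocks must partition into parallel classes of size v/k = 3.
Total blocks must therefore be a multiple of 3: 12 = 3·4 + 0 ⇒ divisible ✓.
Greedy packing gives 4 candidate class(es). Each should be a full parallel class (size 3, covers all 9 points).
  Class 1 (3 blocks): {0,4,8}; {3,5,6}; {1,2,7}. Points covered: [0, 1, 2, 3, 4, 5, 6, 7, 8].
  Class 2 (3 blocks): {2,3,4}; {1,6,8}; {0,5,7}. Points covered: [0, 1, 2, 3, 4, 5, 6, 7, 8].
  Class 3 (3 blocks): {4,6,7}; {0,1,3}; {2,5,8}. Points covered: [0, 1, 2, 3, 4, 5, 6, 7, 8].
  Class 4 (3 blocks): {0,2,6}; {1,4,5}; {3,7,8}. Points covered: [0, 1, 2, 3, 4, 5, 6, 7, 8].
All classes full (size 3)? YES. All classes cover every point? YES.
Resolvable? YES.

YES


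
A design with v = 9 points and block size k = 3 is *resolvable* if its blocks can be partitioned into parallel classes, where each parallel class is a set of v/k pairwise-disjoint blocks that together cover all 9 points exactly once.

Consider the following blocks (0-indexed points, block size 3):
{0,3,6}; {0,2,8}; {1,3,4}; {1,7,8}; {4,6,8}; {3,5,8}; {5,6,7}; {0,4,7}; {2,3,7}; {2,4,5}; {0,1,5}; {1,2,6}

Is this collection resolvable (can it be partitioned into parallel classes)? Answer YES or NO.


v = 9, block size k = 3, number of blocks = 12.
For resolvability, blocks must partition into parallel classes of size v/k = 3.
Total blocks must therefore be a multiple of 3: 12 = 3·4 + 0 ⇒ divisible ✓.
Greedy packing gives 4 candidate class(es). Each should be a full parallel class (size 3, covers all 9 points).
  Class 1 (3 blocks): {0,3,6}; {1,7,8}; {2,4,5}. Points covered: [0, 1, 2, 3, 4, 5, 6, 7, 8].
  Class 2 (3 blocks): {0,2,8}; {1,3,4}; {5,6,7}. Points covered: [0, 1, 2, 3, 4, 5, 6, 7, 8].
  Class 3 (3 blocks): {4,6,8}; {2,3,7}; {0,1,5}. Points covered: [0, 1, 2, 3, 4, 5, 6, 7, 8].
  Class 4 (3 blocks): {3,5,8}; {0,4,7}; {1,2,6}. Points covered: [0, 1, 2, 3, 4, 5, 6, 7, 8].
All classes full (size 3)? YES. All classes cover every point? YES.
Resolvable? YES.

YES


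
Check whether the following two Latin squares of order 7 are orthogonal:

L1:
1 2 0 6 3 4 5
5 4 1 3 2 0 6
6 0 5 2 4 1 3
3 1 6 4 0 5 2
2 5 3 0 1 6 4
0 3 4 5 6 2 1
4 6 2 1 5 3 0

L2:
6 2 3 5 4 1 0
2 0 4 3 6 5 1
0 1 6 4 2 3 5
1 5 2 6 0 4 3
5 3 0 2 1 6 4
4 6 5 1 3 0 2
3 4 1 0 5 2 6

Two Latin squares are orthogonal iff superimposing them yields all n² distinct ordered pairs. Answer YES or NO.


Form the n² = 49 superimposed pairs (L1[i][j], L2[i][j]), row by row (rows and columns indexed from 0):
row 0: (1,6) (2,2) (0,3) (6,5) (3,4) (4,1) (5,0)
row 1: (5,2) (4,0) (1,4) (3,3) (2,6) (0,5) (6,1)
row 2: (6,0) (0,1) (5,6) (2,4) (4,2) (1,3) (3,5)
row 3: (3,1) (1,5) (6,2) (4,6) (0,0) (5,4) (2,3)
row 4: (2,5) (5,3) (3,0) (0,2) (1,1) (6,6) (4,4)
row 5: (0,4) (3,6) (4,5) (5,1) (6,3) (2,0) (1,2)
row 6: (4,3) (6,4) (2,1) (1,0) (5,5) (3,2) (0,6)
Orthogonality requires all 49 pairs distinct.
Check by first coordinate: for each symbol s of L1, list the L2 entries in the n cells where L1 = s; they must all differ.
  L1 = 0: L2 entries (in reading order) 3, 5, 1, 0, 2, 4, 6 — all 7 distinct ✓
  L1 = 1: L2 entries (in reading order) 6, 4, 3, 5, 1, 2, 0 — all 7 distinct ✓
  L1 = 2: L2 entries (in reading order) 2, 6, 4, 3, 5, 0, 1 — all 7 distinct ✓
  L1 = 3: L2 entries (in reading order) 4, 3, 5, 1, 0, 6, 2 — all 7 distinct ✓
  L1 = 4: L2 entries (in reading order) 1, 0, 2, 6, 4, 5, 3 — all 7 distinct ✓
  L1 = 5: L2 entries (in reading order) 0, 2, 6, 4, 3, 1, 5 — all 7 distinct ✓
  L1 = 6: L2 entries (in reading order) 5, 1, 0, 2, 6, 3, 4 — all 7 distinct ✓
Every symbol of L1 meets every symbol of L2 exactly once, so all 49 pairs are distinct (49 of 49).
Conclusion: YES.

YES


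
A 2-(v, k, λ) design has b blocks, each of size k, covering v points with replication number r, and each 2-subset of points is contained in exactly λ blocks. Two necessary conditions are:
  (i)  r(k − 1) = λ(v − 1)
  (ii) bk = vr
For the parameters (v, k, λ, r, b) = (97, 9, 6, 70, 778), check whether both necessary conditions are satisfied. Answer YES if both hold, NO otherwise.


Condition (i): r(k − 1) = 70·8 = 560; λ(v − 1) = 6·96 = 576. Match? NO.
Condition (ii): bk = 778·9 = 7002; vr = 97·70 = 6790. Match? NO.
Both conditions hold? NO.

NO


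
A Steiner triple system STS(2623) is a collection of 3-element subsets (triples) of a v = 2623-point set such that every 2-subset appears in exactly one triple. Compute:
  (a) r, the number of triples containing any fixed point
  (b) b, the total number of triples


An STS(v) is a 2-(v, 3, 1) BIBD: block size k = 3, λ = 1.
Replication: r(k − 1) = λ(v − 1) ⇒ r·2 = 2623 − 1 = 2622 ⇒ r = 1311.
Block count: bk = vr ⇒ b·3 = 2623·1311 = 3438753 ⇒ b = 1146251.

r = 1311, b = 1146251.


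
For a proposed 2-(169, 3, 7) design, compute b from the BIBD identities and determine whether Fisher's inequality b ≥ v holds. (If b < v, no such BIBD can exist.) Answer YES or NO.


b = λv(v − 1)/(k(k − 1)) = 7·169·168/(3·2) = 198744/6 = 33124.
Compare with v = 169: b ≥ v, so Fisher's inequality holds.

YES


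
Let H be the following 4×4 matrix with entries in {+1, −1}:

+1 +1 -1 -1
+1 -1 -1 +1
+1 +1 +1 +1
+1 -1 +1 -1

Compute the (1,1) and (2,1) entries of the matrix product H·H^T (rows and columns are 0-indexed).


Row 1 of H: [1, -1, -1, 1].
Row 2 of H: [1, 1, 1, 1].
(H·H^T)[1][1] = Σ_j H[1][j]·H[1][j] = (1)² + (-1)² + (-1)² + (1)² = 1 + 1 + 1 + 1 = 4.
(H·H^T)[2][1] = Σ_j H[2][j]·H[1][j] = (1)·(1) + (1)·(-1) + (1)·(-1) + (1)·(1) = 1 + -1 + -1 + 1 = 0.
So rows 2 and 1 are orthogonal; the diagonal entry equals n = 4.

(1,1) entry = 4; (2,1) entry = 0.


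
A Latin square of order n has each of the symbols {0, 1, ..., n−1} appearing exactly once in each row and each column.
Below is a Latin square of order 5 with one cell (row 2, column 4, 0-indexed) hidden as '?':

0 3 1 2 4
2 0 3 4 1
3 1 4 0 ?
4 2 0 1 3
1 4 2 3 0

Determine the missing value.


Row 2 contains symbols [0, 1, 3, 4] — missing [2].
Column 4 contains symbols [0, 1, 3, 4] — missing [2].
The missing symbol must appear in both missing sets; intersection = [2].
Therefore the hidden value is 2.

Missing value = 2.


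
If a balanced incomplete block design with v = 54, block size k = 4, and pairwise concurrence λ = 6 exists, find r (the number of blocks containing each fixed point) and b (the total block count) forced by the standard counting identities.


Any 2-(v, k, λ) BIBD satisfies two necessary conditions:
  (i)  Each point sits in r blocks, and counting incidences through any fixed point gives r(k − 1) = λ(v − 1), so r = λ(v − 1)/(k − 1).
  (ii) Total incidences bk = vr, so b = vr/k.
Step 1: r = λ(v − 1)/(k − 1) = 6·(54 − 1)/(4 − 1) = 6·53/3 = 318/3 = 106.
Step 2: b = vr/k = 54·106/4 = 5724/4 = 1431.
Check integrality: r = 106 ∈ Z ✓, b = 1431 ∈ Z ✓.
(These identities are necessary conditions: they determine r and b for any design with these parameters, but do not by themselves prove that one exists.)

r = 106, b = 1431.


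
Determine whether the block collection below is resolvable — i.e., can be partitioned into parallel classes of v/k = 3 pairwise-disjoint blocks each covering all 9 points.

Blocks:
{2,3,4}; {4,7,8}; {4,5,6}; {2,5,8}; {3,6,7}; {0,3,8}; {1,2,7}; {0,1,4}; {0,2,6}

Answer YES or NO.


v = 9, block size k = 3, number of blocks = 9.
For resolvability, blocks must partition into parallel classes of size v/k = 3.
Total blocks must therefore be a multiple of 3: 9 = 3·3 + 0 ⇒ divisible ✓.
Consider block {2,3,4}. It intersects every other block in the collection, so no parallel class of size 3 can contain it.
Since every block must belong to some parallel class in a resolution, the collection cannot be partitioned into parallel classes.
Resolvable? NO.

NO


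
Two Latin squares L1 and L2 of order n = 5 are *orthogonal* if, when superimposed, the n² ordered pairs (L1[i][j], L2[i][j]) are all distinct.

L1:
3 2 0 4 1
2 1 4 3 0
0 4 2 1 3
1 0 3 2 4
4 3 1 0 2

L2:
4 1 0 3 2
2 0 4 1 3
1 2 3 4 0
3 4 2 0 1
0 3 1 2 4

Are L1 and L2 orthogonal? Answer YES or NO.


Form the n² = 25 superimposed pairs (L1[i][j], L2[i][j]), row by row (rows and columns indexed from 0):
row 0: (3,4) (2,1) (0,0) (4,3) (1,2)
row 1: (2,2) (1,0) (4,4) (3,1) (0,3)
row 2: (0,1) (4,2) (2,3) (1,4) (3,0)
row 3: (1,3) (0,4) (3,2) (2,0) (4,1)
row 4: (4,0) (3,3) (1,1) (0,2) (2,4)
Orthogonality requires all 25 pairs distinct.
Check by first coordinate: for each symbol s of L1, list the L2 entries in the n cells where L1 = s; they must all differ.
  L1 = 0: L2 entries (in reading order) 0, 3, 1, 4, 2 — all 5 distinct ✓
  L1 = 1: L2 entries (in reading order) 2, 0, 4, 3, 1 — all 5 distinct ✓
  L1 = 2: L2 entries (in reading order) 1, 2, 3, 0, 4 — all 5 distinct ✓
  L1 = 3: L2 entries (in reading order) 4, 1, 0, 2, 3 — all 5 distinct ✓
  L1 = 4: L2 entries (in reading order) 3, 4, 2, 1, 0 — all 5 distinct ✓
Every symbol of L1 meets every symbol of L2 exactly once, so all 25 pairs are distinct (25 of 25).
Conclusion: YES.

YES


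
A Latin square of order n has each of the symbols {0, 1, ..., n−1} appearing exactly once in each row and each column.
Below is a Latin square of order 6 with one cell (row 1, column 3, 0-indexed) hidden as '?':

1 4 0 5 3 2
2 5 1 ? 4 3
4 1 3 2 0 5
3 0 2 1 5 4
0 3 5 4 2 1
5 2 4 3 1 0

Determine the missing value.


Row 1 contains symbols [1, 2, 3, 4, 5] — missing [0].
Column 3 contains symbols [1, 2, 3, 4, 5] — missing [0].
The missing symbol must appear in both missing sets; intersection = [0].
Therefore the hidden value is 0.

Missing value = 0.


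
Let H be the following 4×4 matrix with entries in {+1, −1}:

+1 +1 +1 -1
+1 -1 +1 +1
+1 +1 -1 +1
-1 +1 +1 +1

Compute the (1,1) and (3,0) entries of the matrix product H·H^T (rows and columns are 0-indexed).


Row 0 of H: [1, 1, 1, -1].
Row 1 of H: [1, -1, 1, 1].
Row 3 of H: [-1, 1, 1, 1].
(H·H^T)[1][1] = Σ_j H[1][j]·H[1][j] = (1)² + (-1)² + (1)² + (1)² = 1 + 1 + 1 + 1 = 4.
(H·H^T)[3][0] = Σ_j H[3][j]·H[0][j] = (-1)·(1) + (1)·(1) + (1)·(1) + (1)·(-1) = -1 + 1 + 1 + -1 = 0.
So rows 3 and 0 are orthogonal; the diagonal entry equals n = 4.

(1,1) entry = 4; (3,0) entry = 0.


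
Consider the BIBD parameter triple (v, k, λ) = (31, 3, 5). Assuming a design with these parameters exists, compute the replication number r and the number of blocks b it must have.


Any 2-(v, k, λ) BIBD satisfies two necessary conditions:
  (i)  Each point sits in r blocks, and counting incidences through any fixed point gives r(k − 1) = λ(v − 1), so r = λ(v − 1)/(k − 1).
  (ii) Total incidences bk = vr, so b = vr/k.
Step 1: r = λ(v − 1)/(k − 1) = 5·(31 − 1)/(3 − 1) = 5·30/2 = 150/2 = 75.
Step 2: b = vr/k = 31·75/3 = 2325/3 = 775.
Check integrality: r = 75 ∈ Z ✓, b = 775 ∈ Z ✓.
(These identities are necessary conditions: they determine r and b for any design with these parameters, but do not by themselves prove that one exists.)

r = 75, b = 775.


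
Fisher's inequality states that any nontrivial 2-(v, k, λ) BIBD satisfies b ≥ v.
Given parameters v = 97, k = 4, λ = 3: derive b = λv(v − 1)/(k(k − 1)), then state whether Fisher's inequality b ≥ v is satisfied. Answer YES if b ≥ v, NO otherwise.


b = λv(v − 1)/(k(k − 1)) = 3·97·96/(4·3) = 27936/12 = 2328.
Compare with v = 97: b ≥ v, so Fisher's inequality holds.

YES


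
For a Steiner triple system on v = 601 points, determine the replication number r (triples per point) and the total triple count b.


An STS(v) is a 2-(v, 3, 1) BIBD: block size k = 3, λ = 1.
Replication: r(k − 1) = λ(v − 1) ⇒ r·2 = 601 − 1 = 600 ⇒ r = 300.
Block count: bk = vr ⇒ b·3 = 601·300 = 180300 ⇒ b = 60100.

r = 300, b = 60100.


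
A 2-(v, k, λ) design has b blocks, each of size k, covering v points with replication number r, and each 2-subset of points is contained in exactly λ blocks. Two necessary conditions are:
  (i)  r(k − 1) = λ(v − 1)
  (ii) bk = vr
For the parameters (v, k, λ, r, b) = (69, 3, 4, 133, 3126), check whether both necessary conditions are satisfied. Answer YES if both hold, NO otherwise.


Condition (i): r(k − 1) = 133·2 = 266; λ(v − 1) = 4·68 = 272. Match? NO.
Condition (ii): bk = 3126·3 = 9378; vr = 69·133 = 9177. Match? NO.
Both conditions hold? NO.

NO


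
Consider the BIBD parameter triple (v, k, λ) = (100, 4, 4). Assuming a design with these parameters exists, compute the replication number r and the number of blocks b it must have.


Any 2-(v, k, λ) BIBD satisfies two necessary conditions:
  (i)  Each point sits in r blocks, and counting incidences through any fixed point gives r(k − 1) = λ(v − 1), so r = λ(v − 1)/(k − 1).
  (ii) Total incidences bk = vr, so b = vr/k.
Step 1: r = λ(v − 1)/(k − 1) = 4·(100 − 1)/(4 − 1) = 4·99/3 = 396/3 = 132.
Step 2: b = vr/k = 100·132/4 = 13200/4 = 3300.
Check integrality: r = 132 ∈ Z ✓, b = 3300 ∈ Z ✓.
(These identities are necessary conditions: they determine r and b for any design with these parameters, but do not by themselves prove that one exists.)

r = 132, b = 3300.


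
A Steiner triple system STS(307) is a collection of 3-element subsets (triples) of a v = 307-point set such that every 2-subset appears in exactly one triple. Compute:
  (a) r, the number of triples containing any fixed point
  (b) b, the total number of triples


An STS(v) is a 2-(v, 3, 1) BIBD: block size k = 3, λ = 1.
Replication: r(k − 1) = λ(v − 1) ⇒ r·2 = 307 − 1 = 306 ⇒ r = 153.
Block count: b = v(v − 1)/6 = 307·306/6 = 93942/6 = 15657.

r = 153, b = 15657.


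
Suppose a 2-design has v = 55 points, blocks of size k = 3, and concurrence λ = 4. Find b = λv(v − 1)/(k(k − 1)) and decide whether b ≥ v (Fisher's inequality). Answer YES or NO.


b = λv(v − 1)/(k(k − 1)) = 4·55·54/(3·2) = 11880/6 = 1980.
Compare with v = 55: b ≥ v, so Fisher's inequality holds.

YES


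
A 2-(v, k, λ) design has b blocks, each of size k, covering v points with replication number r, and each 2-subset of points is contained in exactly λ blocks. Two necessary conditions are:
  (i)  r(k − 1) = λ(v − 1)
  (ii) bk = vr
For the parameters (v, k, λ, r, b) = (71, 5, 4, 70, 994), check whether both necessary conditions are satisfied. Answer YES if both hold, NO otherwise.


Condition (i): r(k − 1) = 70·4 = 280; λ(v − 1) = 4·70 = 280. Match? YES.
Condition (ii): bk = 994·5 = 4970; vr = 71·70 = 4970. Match? YES.
Both conditions hold? YES.

YES


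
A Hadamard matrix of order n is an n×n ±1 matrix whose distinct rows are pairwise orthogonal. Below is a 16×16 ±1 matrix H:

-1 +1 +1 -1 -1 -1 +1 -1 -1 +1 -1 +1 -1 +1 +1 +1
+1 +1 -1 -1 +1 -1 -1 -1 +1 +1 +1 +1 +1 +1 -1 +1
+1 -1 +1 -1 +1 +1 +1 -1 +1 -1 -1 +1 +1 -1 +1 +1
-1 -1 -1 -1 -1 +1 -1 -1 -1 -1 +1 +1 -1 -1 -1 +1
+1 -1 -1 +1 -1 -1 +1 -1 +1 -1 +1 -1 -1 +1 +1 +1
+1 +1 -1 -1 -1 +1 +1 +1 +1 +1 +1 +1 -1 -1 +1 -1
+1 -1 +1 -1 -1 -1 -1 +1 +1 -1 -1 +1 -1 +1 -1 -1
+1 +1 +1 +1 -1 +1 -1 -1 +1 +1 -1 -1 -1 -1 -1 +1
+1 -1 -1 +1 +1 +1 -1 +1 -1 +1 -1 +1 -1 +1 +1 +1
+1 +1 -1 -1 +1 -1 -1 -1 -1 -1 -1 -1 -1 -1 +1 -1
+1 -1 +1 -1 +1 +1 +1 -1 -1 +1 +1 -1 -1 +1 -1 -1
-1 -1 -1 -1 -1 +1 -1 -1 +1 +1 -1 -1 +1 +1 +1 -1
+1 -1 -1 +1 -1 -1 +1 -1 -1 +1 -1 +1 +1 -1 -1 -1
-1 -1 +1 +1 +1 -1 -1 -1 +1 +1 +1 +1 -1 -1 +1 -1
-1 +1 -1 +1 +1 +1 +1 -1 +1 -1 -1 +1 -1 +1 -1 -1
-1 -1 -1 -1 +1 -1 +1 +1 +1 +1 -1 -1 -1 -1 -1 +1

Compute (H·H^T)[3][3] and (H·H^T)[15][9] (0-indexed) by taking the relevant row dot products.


Row 3 of H: [-1, -1, -1, -1, -1, 1, -1, -1, -1, -1, 1, 1, -1, -1, -1, 1].
Row 9 of H: [1, 1, -1, -1, 1, -1, -1, -1, -1, -1, -1, -1, -1, -1, 1, -1].
Row 15 of H: [-1, -1, -1, -1, 1, -1, 1, 1, 1, 1, -1, -1, -1, -1, -1, 1].
(H·H^T)[3][3] = Σ_j H[3][j]·H[3][j] = (-1)² + (-1)² + (-1)² + (-1)² + (-1)² + (1)² + (-1)² + (-1)² + (-1)² + (-1)² + (1)² + (1)² + (-1)² + (-1)² + (-1)² + (1)² = 1 + 1 + 1 + 1 + 1 + 1 + 1 + 1 + 1 + 1 + 1 + 1 + 1 + 1 + 1 + 1 = 16.
(H·H^T)[15][9] = Σ_j H[15][j]·H[9][j] = (-1)·(1) + (-1)·(1) + (-1)·(-1) + (-1)·(-1) + (1)·(1) + (-1)·(-1) + (1)·(-1) + (1)·(-1) + (1)·(-1) + (1)·(-1) + (-1)·(-1) + (-1)·(-1) + (-1)·(-1) + (-1)·(-1) + (-1)·(1) + (1)·(-1) = -1 + -1 + 1 + 1 + 1 + 1 + -1 + -1 + -1 + -1 + 1 + 1 + 1 + 1 + -1 + -1 = 0.
So rows 15 and 9 are orthogonal; the diagonal entry equals n = 16.

(3,3) entry = 16; (15,9) entry = 0.


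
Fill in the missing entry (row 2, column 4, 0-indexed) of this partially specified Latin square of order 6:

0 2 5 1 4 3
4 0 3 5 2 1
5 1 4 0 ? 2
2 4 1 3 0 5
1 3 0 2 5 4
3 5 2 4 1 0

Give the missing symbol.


Row 2 contains symbols [0, 1, 2, 4, 5] — missing [3].
Column 4 contains symbols [0, 1, 2, 4, 5] — missing [3].
The missing symbol must appear in both missing sets; intersection = [3].
Therefore the hidden value is 3.

Missing value = 3.


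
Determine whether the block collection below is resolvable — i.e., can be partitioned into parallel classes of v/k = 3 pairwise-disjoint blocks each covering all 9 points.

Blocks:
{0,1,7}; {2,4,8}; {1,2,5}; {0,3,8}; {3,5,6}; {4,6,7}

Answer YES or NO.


v = 9, block size k = 3, number of blocks = 6.
For resolvability, blocks must partition into parallel classes of size v/k = 3.
Total blocks must therefore be a multiple of 3: 6 = 3·2 + 0 ⇒ divisible ✓.
Greedy packing gives 2 candidate class(es). Each should be a full parallel class (size 3, covers all 9 points).
  Class 1 (3 blocks): {0,1,7}; {2,4,8}; {3,5,6}. Points covered: [0, 1, 2, 3, 4, 5, 6, 7, 8].
  Class 2 (3 blocks): {1,2,5}; {0,3,8}; {4,6,7}. Points covered: [0, 1, 2, 3, 4, 5, 6, 7, 8].
All classes full (size 3)? YES. All classes cover every point? YES.
Resolvable? YES.

YES


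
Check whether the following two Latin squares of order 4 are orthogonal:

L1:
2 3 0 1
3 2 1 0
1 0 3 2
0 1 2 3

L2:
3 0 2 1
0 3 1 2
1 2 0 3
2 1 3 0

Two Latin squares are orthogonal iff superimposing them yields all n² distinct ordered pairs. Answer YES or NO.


Form the n² = 16 superimposed pairs (L1[i][j], L2[i][j]), row by row (rows and columns indexed from 0):
row 0: (2,3) (3,0) (0,2) (1,1)
row 1: (3,0) (2,3) (1,1) (0,2)
row 2: (1,1) (0,2) (3,0) (2,3)
row 3: (0,2) (1,1) (2,3) (3,0)
Orthogonality requires all 16 pairs distinct.
But the pair (3,0) repeats: cell (0,1) has L1 = 3, L2 = 0, and cell (1,0) has L1 = 3, L2 = 0.
A repeated pair means some other pair never occurs (only 4 distinct pairs out of 16), so the squares are not orthogonal.
Conclusion: NO.

NO


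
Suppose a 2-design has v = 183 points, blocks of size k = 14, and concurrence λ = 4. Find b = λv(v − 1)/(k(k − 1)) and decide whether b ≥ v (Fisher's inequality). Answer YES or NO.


b = λv(v − 1)/(k(k − 1)) = 4·183·182/(14·13) = 133224/182 = 732.
Compare with v = 183: b ≥ v, so Fisher's inequality holds.

YES


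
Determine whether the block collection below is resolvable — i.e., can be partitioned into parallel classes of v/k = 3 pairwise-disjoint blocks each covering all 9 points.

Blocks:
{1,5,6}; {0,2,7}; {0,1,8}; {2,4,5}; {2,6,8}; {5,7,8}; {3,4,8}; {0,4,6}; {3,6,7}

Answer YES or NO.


v = 9, block size k = 3, number of blocks = 9.
For resolvability, blocks must partition into parallel classes of size v/k = 3.
Total blocks must therefore be a multiple of 3: 9 = 3·3 + 0 ⇒ divisible ✓.
Consider block {2,6,8}. It intersects every other block in the collection, so no parallel class of size 3 can contain it.
Since every block must belong to some parallel class in a resolution, the collection cannot be partitioned into parallel classes.
Resolvable? NO.

NO


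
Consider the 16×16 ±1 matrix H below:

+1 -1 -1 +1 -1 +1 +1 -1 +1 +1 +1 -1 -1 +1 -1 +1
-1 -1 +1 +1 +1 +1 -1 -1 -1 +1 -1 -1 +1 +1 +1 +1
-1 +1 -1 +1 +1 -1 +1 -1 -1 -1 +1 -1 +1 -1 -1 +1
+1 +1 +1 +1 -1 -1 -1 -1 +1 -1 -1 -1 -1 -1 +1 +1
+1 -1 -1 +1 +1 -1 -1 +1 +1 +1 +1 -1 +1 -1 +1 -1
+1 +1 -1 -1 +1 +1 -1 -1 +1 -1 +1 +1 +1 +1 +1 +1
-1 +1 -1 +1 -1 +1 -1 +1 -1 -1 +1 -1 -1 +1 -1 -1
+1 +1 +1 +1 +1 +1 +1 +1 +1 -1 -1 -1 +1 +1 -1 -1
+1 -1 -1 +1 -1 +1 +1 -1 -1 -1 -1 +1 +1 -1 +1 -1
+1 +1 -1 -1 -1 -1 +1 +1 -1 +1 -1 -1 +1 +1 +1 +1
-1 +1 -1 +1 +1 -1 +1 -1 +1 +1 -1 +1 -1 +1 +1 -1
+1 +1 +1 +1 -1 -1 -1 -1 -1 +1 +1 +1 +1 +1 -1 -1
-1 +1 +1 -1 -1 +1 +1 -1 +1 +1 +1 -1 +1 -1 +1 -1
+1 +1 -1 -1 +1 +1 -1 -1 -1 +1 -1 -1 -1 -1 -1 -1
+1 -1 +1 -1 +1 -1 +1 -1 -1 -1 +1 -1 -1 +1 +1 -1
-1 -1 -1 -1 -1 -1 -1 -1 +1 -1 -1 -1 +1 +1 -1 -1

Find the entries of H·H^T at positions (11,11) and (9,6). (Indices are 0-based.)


Row 6 of H: [-1, 1, -1, 1, -1, 1, -1, 1, -1, -1, 1, -1, -1, 1, -1, -1].
Row 9 of H: [1, 1, -1, -1, -1, -1, 1, 1, -1, 1, -1, -1, 1, 1, 1, 1].
Row 11 of H: [1, 1, 1, 1, -1, -1, -1, -1, -1, 1, 1, 1, 1, 1, -1, -1].
(H·H^T)[11][11] = Σ_j H[11][j]·H[11][j] = (1)² + (1)² + (1)² + (1)² + (-1)² + (-1)² + (-1)² + (-1)² + (-1)² + (1)² + (1)² + (1)² + (1)² + (1)² + (-1)² + (-1)² = 1 + 1 + 1 + 1 + 1 + 1 + 1 + 1 + 1 + 1 + 1 + 1 + 1 + 1 + 1 + 1 = 16.
(H·H^T)[9][6] = Σ_j H[9][j]·H[6][j] = (1)·(-1) + (1)·(1) + (-1)·(-1) + (-1)·(1) + (-1)·(-1) + (-1)·(1) + (1)·(-1) + (1)·(1) + (-1)·(-1) + (1)·(-1) + (-1)·(1) + (-1)·(-1) + (1)·(-1) + (1)·(1) + (1)·(-1) + (1)·(-1) = -1 + 1 + 1 + -1 + 1 + -1 + -1 + 1 + 1 + -1 + -1 + 1 + -1 + 1 + -1 + -1 = -2.
Rows 9 and 6 are not orthogonal (dot product = -2 ≠ 0), so H is not a Hadamard matrix.

(11,11) entry = 16; (9,6) entry = -2.


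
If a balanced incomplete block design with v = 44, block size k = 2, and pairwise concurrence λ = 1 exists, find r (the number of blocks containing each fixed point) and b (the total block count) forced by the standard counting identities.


Any 2-(v, k, λ) BIBD satisfies two necessary conditions:
  (i)  Each point sits in r blocks, and counting incidences through any fixed point gives r(k − 1) = λ(v − 1), so r = λ(v − 1)/(k − 1).
  (ii) Total incidences bk = vr, so b = vr/k.
Step 1: r = λ(v − 1)/(k − 1) = 1·(44 − 1)/(2 − 1) = 1·43/1 = 43/1 = 43.
Step 2: b = vr/k = 44·43/2 = 1892/2 = 946.
Check integrality: r = 43 ∈ Z ✓, b = 946 ∈ Z ✓.
(These identities are necessary conditions: they determine r and b for any design with these parameters, but do not by themselves prove that one exists.)

r = 43, b = 946.
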